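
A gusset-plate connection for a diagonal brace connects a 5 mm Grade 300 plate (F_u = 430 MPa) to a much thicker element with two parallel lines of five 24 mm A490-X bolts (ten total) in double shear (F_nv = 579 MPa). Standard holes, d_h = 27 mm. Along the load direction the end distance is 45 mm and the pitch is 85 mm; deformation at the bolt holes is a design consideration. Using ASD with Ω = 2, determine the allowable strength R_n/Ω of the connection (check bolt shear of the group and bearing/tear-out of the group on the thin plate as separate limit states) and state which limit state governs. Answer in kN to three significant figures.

Bolt shear: A_b = π·24²/4 = 452.4 mm²; R_n = 579 × 452.4 × 10 × 2 / 1000 = 5239 kN → 5239 / 2 = 2620 kN.
Bearing (1.2 l_c t F_u ≤ 2.4 d t F_u): upper limit = 2.4·24·5·430 / 1000 = 123.8 kN.
  Edge l_c = 45 − 27/2 = 31.5 → r_n = 81.27 kN; interior l_c = 85 − 27 = 58 → r_n = 123.8 kN.
  R_n,bearing = 2·81.27 + 8·123.8 = 1153 kN → 1153 / 2 = 577 kN.
Bearing governs: 577 kN.

577 kN (bearing governs)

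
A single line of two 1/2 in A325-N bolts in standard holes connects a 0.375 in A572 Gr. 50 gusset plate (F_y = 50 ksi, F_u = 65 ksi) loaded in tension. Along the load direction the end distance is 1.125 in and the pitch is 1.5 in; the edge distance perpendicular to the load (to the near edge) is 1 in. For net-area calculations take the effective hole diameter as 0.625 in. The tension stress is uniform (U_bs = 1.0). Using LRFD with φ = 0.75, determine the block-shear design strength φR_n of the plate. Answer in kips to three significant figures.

Shear plane L_v = 1.125 + 1·1.5 = 2.625 in; A_gv = 2.625 × 0.375 = 0.9844 in².
A_nv = (2.625 − 1.5·0.625) × 0.375 = 0.6328 in².
A_nt = (1 − 0.5·0.625) × 0.375 = 0.2578 in².
0.6 F_u A_nv = 24.68 kips; 0.6 F_y A_gv = 29.53 kips → shear rupture governs the shear term.
R_n = 24.68 + 1.0 × 65 × 0.2578 = 41.44 kips.
Design strength φR_n = 0.75 × 41.44 = 31.1 kips.

31.1 kips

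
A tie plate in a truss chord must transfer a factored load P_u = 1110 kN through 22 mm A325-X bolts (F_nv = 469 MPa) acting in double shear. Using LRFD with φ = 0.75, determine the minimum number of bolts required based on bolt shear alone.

A_b = π·22²/4 = 380.1 mm².
Per-bolt design strength φR_n = 0.75 × 469 × 380.1 × 2 / 1000 = 267.4 kN.
n ≥ 1110 / 267.4 = 4.151 → use 5 bolts.

5 bolts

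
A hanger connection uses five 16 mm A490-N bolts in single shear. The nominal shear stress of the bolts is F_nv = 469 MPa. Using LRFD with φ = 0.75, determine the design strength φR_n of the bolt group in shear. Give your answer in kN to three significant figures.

354 kN

A_b = π × 16² / 4 = 201.1 mm².
R_n = F_nv · A_b · n · n_s = 469 × 201.1 × 5 × 1 / 1000 = 471.5 kN.
Design strength φR_n = 0.75 × 471.5 = 354 kN.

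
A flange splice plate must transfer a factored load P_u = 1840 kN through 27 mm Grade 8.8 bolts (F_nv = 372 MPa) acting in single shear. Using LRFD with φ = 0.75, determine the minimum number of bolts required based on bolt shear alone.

A_b = π·27²/4 = 572.6 mm².
Per-bolt design strength φR_n = 0.75 × 372 × 572.6 × 1 / 1000 = 159.7 kN.
n ≥ 1840 / 159.7 = 11.52 → use 12 bolts.

12 bolts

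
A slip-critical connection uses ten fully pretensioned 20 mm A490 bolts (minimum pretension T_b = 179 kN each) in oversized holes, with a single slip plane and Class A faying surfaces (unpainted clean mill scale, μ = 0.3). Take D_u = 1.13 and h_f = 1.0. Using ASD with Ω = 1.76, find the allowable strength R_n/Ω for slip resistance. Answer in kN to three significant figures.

345 kN

R_n = μ · D_u · h_f · T_b · n_s · n_b = 0.3 × 1.13 × 1.0 × 179 × 1 × 10 = 606.8 kN.
Allowable strength R_n/Ω = 606.8 / 1.76 = 345 kN.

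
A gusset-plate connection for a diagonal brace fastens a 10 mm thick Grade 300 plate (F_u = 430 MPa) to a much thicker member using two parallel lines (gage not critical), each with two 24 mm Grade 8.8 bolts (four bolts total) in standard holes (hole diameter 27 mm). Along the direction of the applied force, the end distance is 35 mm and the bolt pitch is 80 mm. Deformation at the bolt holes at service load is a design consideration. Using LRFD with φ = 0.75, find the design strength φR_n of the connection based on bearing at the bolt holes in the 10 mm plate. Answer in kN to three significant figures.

Per bolt r_n = 1.2 l_c t F_u ≤ 2.4 d t F_u; upper limit = 2.4 × 24 × 10 × 430 / 1000 = 247.7 kN.
Edge bolt: l_c = 35 − 27/2 = 21.5 mm → 1.2 × 21.5 × 10 × 430 / 1000 = 110.9 → r_n = 110.9 kN.
Interior bolts: l_c = 80 − 27 = 53 mm → 1.2 × 53 × 10 × 430 / 1000 = 273.5 → r_n = 247.7 kN.
R_n = 2 × 110.9 + 2 × 247.7 = 717.2 kN.
Design strength φR_n = 0.75 × 717.2 = 538 kN.

538 kN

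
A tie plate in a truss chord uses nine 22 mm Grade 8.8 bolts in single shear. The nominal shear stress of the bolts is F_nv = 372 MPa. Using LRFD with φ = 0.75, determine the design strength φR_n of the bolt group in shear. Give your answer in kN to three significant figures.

A_b = π × 22² / 4 = 380.1 mm².
R_n = F_nv · A_b · n · n_s = 372 × 380.1 × 9 × 1 / 1000 = 1273 kN.
Design strength φR_n = 0.75 × 1273 = 955 kN.

955 kN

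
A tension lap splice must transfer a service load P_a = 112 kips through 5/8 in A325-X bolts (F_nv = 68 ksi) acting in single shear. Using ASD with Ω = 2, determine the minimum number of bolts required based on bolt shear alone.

A_b = π·0.625²/4 = 0.3068 in².
Per-bolt allowable strength R_n/Ω = 68 × 0.3068 × 1 / 2 = 10.43 kips.
n ≥ 112 / 10.43 = 10.74 → use 11 bolts.

11 bolts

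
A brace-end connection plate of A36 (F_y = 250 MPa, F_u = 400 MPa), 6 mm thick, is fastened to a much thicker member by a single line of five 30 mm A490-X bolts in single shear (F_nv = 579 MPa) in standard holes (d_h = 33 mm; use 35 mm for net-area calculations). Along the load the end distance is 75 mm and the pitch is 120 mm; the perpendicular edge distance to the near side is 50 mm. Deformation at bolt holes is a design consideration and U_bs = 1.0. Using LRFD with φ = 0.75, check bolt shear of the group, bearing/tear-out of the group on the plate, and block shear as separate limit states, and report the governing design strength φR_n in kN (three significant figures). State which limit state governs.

433 kN (block shear governs)

Bolt shear: A_b = π·30²/4 = 706.9 mm²; R_n = 579 × 706.9 × 5 × 1 / 1000 = 2046 kN → 0.75 × 2046 = 1530 kN.
Bearing: edge l_c = 58.5, r_n = 168.5 kN; interior l_c = 87, r_n = 172.8 kN; R_n = 168.5 + 4·172.8 = 859.7 kN → 645 kN.
Block shear: A_gv = 3330, A_nv = 2385, A_nt = 195 mm²; R_n = min(0.6F_uA_nv, 0.6F_yA_gv) + U_bs·F_u·A_nt = 577.5 kN → 433 kN.
Block shear governs: 433 kN.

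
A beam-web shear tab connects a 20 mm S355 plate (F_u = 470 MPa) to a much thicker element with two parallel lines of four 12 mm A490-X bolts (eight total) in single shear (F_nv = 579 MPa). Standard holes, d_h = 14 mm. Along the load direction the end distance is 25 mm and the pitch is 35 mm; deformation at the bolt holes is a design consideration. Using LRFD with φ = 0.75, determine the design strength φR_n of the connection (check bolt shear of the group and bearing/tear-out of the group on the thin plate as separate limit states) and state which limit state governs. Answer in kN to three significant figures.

393 kN (bolt shear governs)

Bolt shear: A_b = π·12²/4 = 113.1 mm²; R_n = 579 × 113.1 × 8 × 1 / 1000 = 523.9 kN → 0.75 × 523.9 = 393 kN.
Bearing (1.2 l_c t F_u ≤ 2.4 d t F_u): upper limit = 2.4·12·20·470 / 1000 = 270.7 kN.
  Edge l_c = 25 − 14/2 = 18 → r_n = 203 kN; interior l_c = 35 − 14 = 21 → r_n = 236.9 kN.
  R_n,bearing = 2·203 + 6·236.9 = 1827 kN → 0.75 × 1827 = 1370 kN.
Bolt shear governs: 393 kN.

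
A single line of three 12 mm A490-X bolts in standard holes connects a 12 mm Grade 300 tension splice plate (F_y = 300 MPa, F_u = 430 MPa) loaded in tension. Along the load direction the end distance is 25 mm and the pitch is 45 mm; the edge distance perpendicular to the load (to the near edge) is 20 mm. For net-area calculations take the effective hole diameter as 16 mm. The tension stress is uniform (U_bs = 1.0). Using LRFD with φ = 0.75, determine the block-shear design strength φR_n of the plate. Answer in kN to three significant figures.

Shear plane L_v = 25 + 2·45 = 115 mm; A_gv = 115 × 12 = 1380 mm².
A_nv = (115 − 2.5·16) × 12 = 900 mm².
A_nt = (20 − 0.5·16) × 12 = 144 mm².
0.6 F_u A_nv = 232.2 kN; 0.6 F_y A_gv = 248.4 kN → shear rupture governs the shear term.
R_n = 232.2 + 1.0 × 430 × 144 / 1000 = 294.1 kN.
Design strength φR_n = 0.75 × 294.1 = 221 kN.

221 kN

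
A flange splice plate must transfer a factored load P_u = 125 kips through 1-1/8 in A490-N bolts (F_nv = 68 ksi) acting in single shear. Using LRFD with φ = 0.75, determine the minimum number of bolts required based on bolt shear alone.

3 bolts

A_b = π·1.125²/4 = 0.994 in².
Per-bolt design strength φR_n = 0.75 × 68 × 0.994 × 1 = 50.69 kips.
n ≥ 125 / 50.69 = 2.466 → use 3 bolts.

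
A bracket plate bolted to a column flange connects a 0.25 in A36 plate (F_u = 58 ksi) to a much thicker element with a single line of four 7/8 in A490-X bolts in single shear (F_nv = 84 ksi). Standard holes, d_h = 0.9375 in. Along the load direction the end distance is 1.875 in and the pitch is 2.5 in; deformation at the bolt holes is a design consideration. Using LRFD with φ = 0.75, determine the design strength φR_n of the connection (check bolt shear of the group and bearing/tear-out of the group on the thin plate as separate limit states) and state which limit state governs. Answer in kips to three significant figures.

Bolt shear: A_b = π·0.875²/4 = 0.6013 in²; R_n = 84 × 0.6013 × 4 × 1 = 202 kips → 0.75 × 202 = 152 kips.
Bearing (1.2 l_c t F_u ≤ 2.4 d t F_u): upper limit = 2.4·0.875·0.25·58 = 30.45 kips.
  Edge l_c = 1.875 − 0.9375/2 = 1.406 → r_n = 24.47 kips; interior l_c = 2.5 − 0.9375 = 1.562 → r_n = 27.19 kips.
  R_n,bearing = 1·24.47 + 3·27.19 = 106 kips → 0.75 × 106 = 79.5 kips.
Bearing governs: 79.5 kips.

79.5 kips (bearing governs)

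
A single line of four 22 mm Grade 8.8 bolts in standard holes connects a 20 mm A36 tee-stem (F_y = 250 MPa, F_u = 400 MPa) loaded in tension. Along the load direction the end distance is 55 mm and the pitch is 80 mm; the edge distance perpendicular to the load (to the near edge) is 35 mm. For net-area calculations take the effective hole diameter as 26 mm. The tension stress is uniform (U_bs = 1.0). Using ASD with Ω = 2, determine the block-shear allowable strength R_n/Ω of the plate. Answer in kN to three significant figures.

530 kN

Shear plane L_v = 55 + 3·80 = 295 mm; A_gv = 295 × 20 = 5900 mm².
A_nv = (295 − 3.5·26) × 20 = 4080 mm².
A_nt = (35 − 0.5·26) × 20 = 440 mm².
0.6 F_u A_nv = 979.2 kN; 0.6 F_y A_gv = 885 kN → shear yielding governs the shear term.
R_n = 885 + 1.0 × 400 × 440 / 1000 = 1061 kN.
Allowable strength R_n/Ω = 1061 / 2 = 530 kN.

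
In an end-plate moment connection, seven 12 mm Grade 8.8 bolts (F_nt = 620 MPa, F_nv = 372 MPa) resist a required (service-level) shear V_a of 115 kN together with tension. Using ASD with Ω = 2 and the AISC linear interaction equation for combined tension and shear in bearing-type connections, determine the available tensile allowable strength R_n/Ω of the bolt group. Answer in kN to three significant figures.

A_b = π·12²/4 = 113.1 mm²; f_rv = 115 × 1000 / (7 × 113.1) = 145.3 MPa.
F'_nt = 1.3 F_nt − (Ω F_nt / F_nv) f_rv = 1.3·620 − (2·620/372)·145.3 = 321.8 MPa, capped at F_nt → F'_nt = 321.8 MPa.
R_n = F'_nt · A_b · n = 321.8 × 113.1 × 7 / 1000 = 254.8 kN.
Allowable strength R_n/Ω = 254.8 / 2 = 127 kN.

127 kN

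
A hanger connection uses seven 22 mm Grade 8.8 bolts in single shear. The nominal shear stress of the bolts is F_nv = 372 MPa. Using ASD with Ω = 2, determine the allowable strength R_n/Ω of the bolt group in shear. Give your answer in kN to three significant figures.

A_b = π × 22² / 4 = 380.1 mm².
R_n = F_nv · A_b · n · n_s = 372 × 380.1 × 7 × 1 / 1000 = 989.9 kN.
Allowable strength R_n/Ω = 989.9 / 2 = 495 kN.

495 kN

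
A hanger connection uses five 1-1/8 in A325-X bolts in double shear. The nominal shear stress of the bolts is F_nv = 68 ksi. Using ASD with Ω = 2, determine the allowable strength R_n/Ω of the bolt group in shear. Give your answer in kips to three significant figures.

338 kips

A_b = π × 1.125² / 4 = 0.994 in².
R_n = F_nv · A_b · n · n_s = 68 × 0.994 × 5 × 2 = 675.9 kips.
Allowable strength R_n/Ω = 675.9 / 2 = 338 kips.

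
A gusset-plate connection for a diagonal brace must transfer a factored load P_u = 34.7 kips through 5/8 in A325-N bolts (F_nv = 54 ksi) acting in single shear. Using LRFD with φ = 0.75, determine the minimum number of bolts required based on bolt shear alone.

A_b = π·0.625²/4 = 0.3068 in².
Per-bolt design strength φR_n = 0.75 × 54 × 0.3068 × 1 = 12.43 kips.
n ≥ 34.7 / 12.43 = 2.793 → use 3 bolts.

3 bolts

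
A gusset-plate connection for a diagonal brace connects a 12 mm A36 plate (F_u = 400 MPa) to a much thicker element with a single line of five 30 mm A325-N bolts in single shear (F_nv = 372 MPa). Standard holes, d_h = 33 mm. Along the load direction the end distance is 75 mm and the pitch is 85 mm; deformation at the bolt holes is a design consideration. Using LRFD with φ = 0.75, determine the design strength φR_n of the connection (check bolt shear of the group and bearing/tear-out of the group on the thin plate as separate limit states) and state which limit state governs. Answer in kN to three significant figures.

986 kN (bolt shear governs)

Bolt shear: A_b = π·30²/4 = 706.9 mm²; R_n = 372 × 706.9 × 5 × 1 / 1000 = 1315 kN → 0.75 × 1315 = 986 kN.
Bearing (1.2 l_c t F_u ≤ 2.4 d t F_u): upper limit = 2.4·30·12·400 / 1000 = 345.6 kN.
  Edge l_c = 75 − 33/2 = 58.5 → r_n = 337 kN; interior l_c = 85 − 33 = 52 → r_n = 299.5 kN.
  R_n,bearing = 1·337 + 4·299.5 = 1535 kN → 0.75 × 1535 = 1150 kN.
Bolt shear governs: 986 kN.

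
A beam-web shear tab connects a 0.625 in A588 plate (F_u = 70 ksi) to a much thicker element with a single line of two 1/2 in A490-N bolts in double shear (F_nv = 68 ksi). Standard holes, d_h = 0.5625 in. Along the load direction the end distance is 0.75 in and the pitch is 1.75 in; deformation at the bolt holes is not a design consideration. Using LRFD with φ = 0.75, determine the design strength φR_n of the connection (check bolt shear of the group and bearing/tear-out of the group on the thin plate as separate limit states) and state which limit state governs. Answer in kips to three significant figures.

40.1 kips (bolt shear governs)

Bolt shear: A_b = π·0.5²/4 = 0.1963 in²; R_n = 68 × 0.1963 × 2 × 2 = 53.41 kips → 0.75 × 53.41 = 40.1 kips.
Bearing (1.5 l_c t F_u ≤ 3.0 d t F_u): upper limit = 3.0·0.5·0.625·70 = 65.62 kips.
  Edge l_c = 0.75 − 0.5625/2 = 0.4688 → r_n = 30.76 kips; interior l_c = 1.75 − 0.5625 = 1.188 → r_n = 65.62 kips.
  R_n,bearing = 1·30.76 + 1·65.62 = 96.39 kips → 0.75 × 96.39 = 72.3 kips.
Bolt shear governs: 40.1 kips.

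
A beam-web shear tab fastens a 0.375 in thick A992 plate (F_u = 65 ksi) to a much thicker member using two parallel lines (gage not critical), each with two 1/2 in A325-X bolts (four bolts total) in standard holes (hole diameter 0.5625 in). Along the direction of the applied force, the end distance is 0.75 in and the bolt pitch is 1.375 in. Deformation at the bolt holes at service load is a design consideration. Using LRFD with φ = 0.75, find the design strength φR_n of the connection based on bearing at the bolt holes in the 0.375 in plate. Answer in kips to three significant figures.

56.2 kips

Per bolt r_n = 1.2 l_c t F_u ≤ 2.4 d t F_u; upper limit = 2.4 × 0.5 × 0.375 × 65 = 29.25 kips.
Edge bolt: l_c = 0.75 − 0.5625/2 = 0.4688 in → 1.2 × 0.4688 × 0.375 × 65 = 13.71 → r_n = 13.71 kips.
Interior bolts: l_c = 1.375 − 0.5625 = 0.8125 in → 1.2 × 0.8125 × 0.375 × 65 = 23.77 → r_n = 23.77 kips.
R_n = 2 × 13.71 + 2 × 23.77 = 74.95 kips.
Design strength φR_n = 0.75 × 74.95 = 56.2 kips.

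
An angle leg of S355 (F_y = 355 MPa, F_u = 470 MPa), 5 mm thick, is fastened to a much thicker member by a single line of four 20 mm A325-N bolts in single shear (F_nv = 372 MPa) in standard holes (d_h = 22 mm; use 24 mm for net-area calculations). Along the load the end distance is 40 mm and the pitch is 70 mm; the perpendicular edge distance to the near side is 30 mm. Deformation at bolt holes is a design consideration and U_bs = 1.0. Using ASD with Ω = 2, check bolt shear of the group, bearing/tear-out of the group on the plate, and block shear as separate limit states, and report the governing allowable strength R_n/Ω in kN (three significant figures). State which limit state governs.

Bolt shear: A_b = π·20²/4 = 314.2 mm²; R_n = 372 × 314.2 × 4 × 1 / 1000 = 467.5 kN → 467.5 / 2 = 234 kN.
Bearing: edge l_c = 29, r_n = 81.78 kN; interior l_c = 48, r_n = 112.8 kN; R_n = 81.78 + 3·112.8 = 420.2 kN → 210 kN.
Block shear: A_gv = 1250, A_nv = 830, A_nt = 90 mm²; R_n = min(0.6F_uA_nv, 0.6F_yA_gv) + U_bs·F_u·A_nt = 276.4 kN → 138 kN.
Block shear governs: 138 kN.

138 kN (block shear governs)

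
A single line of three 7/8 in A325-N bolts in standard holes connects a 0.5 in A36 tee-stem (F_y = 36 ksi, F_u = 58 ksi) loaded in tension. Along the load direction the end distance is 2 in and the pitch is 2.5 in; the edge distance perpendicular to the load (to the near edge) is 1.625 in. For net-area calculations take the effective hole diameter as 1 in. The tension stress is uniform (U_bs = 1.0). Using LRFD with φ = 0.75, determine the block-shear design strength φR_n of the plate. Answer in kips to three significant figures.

Shear plane L_v = 2 + 2·2.5 = 7 in; A_gv = 7 × 0.5 = 3.5 in².
A_nv = (7 − 2.5·1) × 0.5 = 2.25 in².
A_nt = (1.625 − 0.5·1) × 0.5 = 0.5625 in².
0.6 F_u A_nv = 78.3 kips; 0.6 F_y A_gv = 75.6 kips → shear yielding governs the shear term.
R_n = 75.6 + 1.0 × 58 × 0.5625 = 108.2 kips.
Design strength φR_n = 0.75 × 108.2 = 81.2 kips.

81.2 kips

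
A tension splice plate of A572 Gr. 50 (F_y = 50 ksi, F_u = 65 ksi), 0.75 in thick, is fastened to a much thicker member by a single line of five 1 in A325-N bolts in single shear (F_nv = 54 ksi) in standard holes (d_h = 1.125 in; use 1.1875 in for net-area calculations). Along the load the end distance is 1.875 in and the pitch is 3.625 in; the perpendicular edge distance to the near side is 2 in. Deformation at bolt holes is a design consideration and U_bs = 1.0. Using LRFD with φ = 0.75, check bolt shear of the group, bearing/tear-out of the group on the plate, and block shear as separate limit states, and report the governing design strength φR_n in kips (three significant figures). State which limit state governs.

Bolt shear: A_b = π·1²/4 = 0.7854 in²; R_n = 54 × 0.7854 × 5 × 1 = 212.1 kips → 0.75 × 212.1 = 159 kips.
Bearing: edge l_c = 1.312, r_n = 76.78 kips; interior l_c = 2.5, r_n = 117 kips; R_n = 76.78 + 4·117 = 544.8 kips → 409 kips.
Block shear: A_gv = 12.28, A_nv = 8.273, A_nt = 1.055 in²; R_n = min(0.6F_uA_nv, 0.6F_yA_gv) + U_bs·F_u·A_nt = 391.2 kips → 293 kips.
Bolt shear governs: 159 kips.

159 kips (bolt shear governs)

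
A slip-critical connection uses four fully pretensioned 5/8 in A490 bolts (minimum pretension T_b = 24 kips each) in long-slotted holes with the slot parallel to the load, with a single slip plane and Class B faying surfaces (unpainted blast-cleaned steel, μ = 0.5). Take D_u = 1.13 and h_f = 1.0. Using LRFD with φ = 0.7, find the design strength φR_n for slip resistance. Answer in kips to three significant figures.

38 kips

R_n = μ · D_u · h_f · T_b · n_s · n_b = 0.5 × 1.13 × 1.0 × 24 × 1 × 4 = 54.24 kips.
Design strength φR_n = 0.7 × 54.24 = 38 kips.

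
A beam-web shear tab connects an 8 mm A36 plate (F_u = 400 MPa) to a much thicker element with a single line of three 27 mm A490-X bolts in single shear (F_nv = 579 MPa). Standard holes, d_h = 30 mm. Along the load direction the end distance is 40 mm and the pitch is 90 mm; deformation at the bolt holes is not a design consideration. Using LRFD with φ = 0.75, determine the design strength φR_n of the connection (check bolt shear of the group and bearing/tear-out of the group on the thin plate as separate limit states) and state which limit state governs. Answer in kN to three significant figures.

Bolt shear: A_b = π·27²/4 = 572.6 mm²; R_n = 579 × 572.6 × 3 × 1 / 1000 = 994.5 kN → 0.75 × 994.5 = 746 kN.
Bearing (1.5 l_c t F_u ≤ 3.0 d t F_u): upper limit = 3.0·27·8·400 / 1000 = 259.2 kN.
  Edge l_c = 40 − 30/2 = 25 → r_n = 120 kN; interior l_c = 90 − 30 = 60 → r_n = 259.2 kN.
  R_n,bearing = 1·120 + 2·259.2 = 638.4 kN → 0.75 × 638.4 = 479 kN.
Bearing governs: 479 kN.

479 kN (bearing governs)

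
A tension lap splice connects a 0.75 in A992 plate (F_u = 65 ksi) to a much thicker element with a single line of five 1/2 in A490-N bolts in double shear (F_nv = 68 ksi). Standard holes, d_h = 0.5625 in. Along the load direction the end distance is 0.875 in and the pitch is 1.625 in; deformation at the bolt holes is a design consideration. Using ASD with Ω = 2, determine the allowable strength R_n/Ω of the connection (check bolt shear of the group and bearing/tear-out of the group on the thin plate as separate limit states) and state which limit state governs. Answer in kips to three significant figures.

66.8 kips (bolt shear governs)

Bolt shear: A_b = π·0.5²/4 = 0.1963 in²; R_n = 68 × 0.1963 × 5 × 2 = 133.5 kips → 133.5 / 2 = 66.8 kips.
Bearing (1.2 l_c t F_u ≤ 2.4 d t F_u): upper limit = 2.4·0.5·0.75·65 = 58.5 kips.
  Edge l_c = 0.875 − 0.5625/2 = 0.5938 → r_n = 34.73 kips; interior l_c = 1.625 − 0.5625 = 1.062 → r_n = 58.5 kips.
  R_n,bearing = 1·34.73 + 4·58.5 = 268.7 kips → 268.7 / 2 = 134 kips.
Bolt shear governs: 66.8 kips.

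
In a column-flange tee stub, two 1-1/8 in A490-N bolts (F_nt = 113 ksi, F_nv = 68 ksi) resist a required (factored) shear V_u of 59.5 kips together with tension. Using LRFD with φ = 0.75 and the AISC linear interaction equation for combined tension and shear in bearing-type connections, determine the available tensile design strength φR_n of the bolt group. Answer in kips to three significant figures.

A_b = π·1.125²/4 = 0.994 in²; f_rv = 59.5 / (2 × 0.994) = 29.93 ksi.
F'_nt = 1.3 F_nt − (F_nt / φF_nv) f_rv = 1.3·113 − (113/(0.75·68))·29.93 = 80.59 ksi, capped at F_nt → F'_nt = 80.59 ksi.
R_n = F'_nt · A_b · n = 80.59 × 0.994 × 2 = 160.2 kips.
Design strength φR_n = 0.75 × 160.2 = 120 kips.

120 kips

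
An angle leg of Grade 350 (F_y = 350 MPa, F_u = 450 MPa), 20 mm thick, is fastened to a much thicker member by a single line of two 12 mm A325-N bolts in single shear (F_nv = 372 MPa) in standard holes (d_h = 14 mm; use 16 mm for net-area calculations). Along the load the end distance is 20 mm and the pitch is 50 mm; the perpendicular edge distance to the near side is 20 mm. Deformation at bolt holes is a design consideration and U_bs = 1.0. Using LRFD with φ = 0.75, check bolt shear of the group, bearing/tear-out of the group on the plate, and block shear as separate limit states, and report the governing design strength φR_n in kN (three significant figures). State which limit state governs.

63.1 kN (bolt shear governs)

Bolt shear: A_b = π·12²/4 = 113.1 mm²; R_n = 372 × 113.1 × 2 × 1 / 1000 = 84.14 kN → 0.75 × 84.14 = 63.1 kN.
Bearing: edge l_c = 13, r_n = 140.4 kN; interior l_c = 36, r_n = 259.2 kN; R_n = 140.4 + 1·259.2 = 399.6 kN → 300 kN.
Block shear: A_gv = 1400, A_nv = 920, A_nt = 240 mm²; R_n = min(0.6F_uA_nv, 0.6F_yA_gv) + U_bs·F_u·A_nt = 356.4 kN → 267 kN.
Bolt shear governs: 63.1 kN.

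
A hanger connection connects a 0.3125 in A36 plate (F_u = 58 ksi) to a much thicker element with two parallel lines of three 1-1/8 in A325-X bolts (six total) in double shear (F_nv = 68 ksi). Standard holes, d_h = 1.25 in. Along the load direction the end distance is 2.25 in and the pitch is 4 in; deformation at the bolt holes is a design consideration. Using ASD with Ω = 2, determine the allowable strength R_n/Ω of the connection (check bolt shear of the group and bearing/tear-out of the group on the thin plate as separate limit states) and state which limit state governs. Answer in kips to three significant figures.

133 kips (bearing governs)

Bolt shear: A_b = π·1.125²/4 = 0.994 in²; R_n = 68 × 0.994 × 6 × 2 = 811.1 kips → 811.1 / 2 = 406 kips.
Bearing (1.2 l_c t F_u ≤ 2.4 d t F_u): upper limit = 2.4·1.125·0.3125·58 = 48.94 kips.
  Edge l_c = 2.25 − 1.25/2 = 1.625 → r_n = 35.34 kips; interior l_c = 4 − 1.25 = 2.75 → r_n = 48.94 kips.
  R_n,bearing = 2·35.34 + 4·48.94 = 266.4 kips → 266.4 / 2 = 133 kips.
Bearing governs: 133 kips.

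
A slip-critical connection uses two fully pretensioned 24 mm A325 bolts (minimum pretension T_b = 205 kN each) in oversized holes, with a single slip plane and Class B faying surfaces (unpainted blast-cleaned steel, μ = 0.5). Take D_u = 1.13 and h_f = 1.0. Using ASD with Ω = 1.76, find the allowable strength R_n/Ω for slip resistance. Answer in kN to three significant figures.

132 kN

R_n = μ · D_u · h_f · T_b · n_s · n_b = 0.5 × 1.13 × 1.0 × 205 × 1 × 2 = 231.6 kN.
Allowable strength R_n/Ω = 231.6 / 1.76 = 132 kN.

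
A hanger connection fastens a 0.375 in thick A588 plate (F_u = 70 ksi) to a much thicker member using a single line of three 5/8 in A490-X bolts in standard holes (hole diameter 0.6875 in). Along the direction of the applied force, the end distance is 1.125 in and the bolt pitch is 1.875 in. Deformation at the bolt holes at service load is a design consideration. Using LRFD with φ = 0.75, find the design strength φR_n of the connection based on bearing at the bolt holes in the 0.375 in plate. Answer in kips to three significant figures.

Per bolt r_n = 1.2 l_c t F_u ≤ 2.4 d t F_u; upper limit = 2.4 × 0.625 × 0.375 × 70 = 39.38 kips.
Edge bolt: l_c = 1.125 − 0.6875/2 = 0.7812 in → 1.2 × 0.7812 × 0.375 × 70 = 24.61 → r_n = 24.61 kips.
Interior bolts: l_c = 1.875 − 0.6875 = 1.188 in → 1.2 × 1.188 × 0.375 × 70 = 37.41 → r_n = 37.41 kips.
R_n = 1 × 24.61 + 2 × 37.41 = 99.42 kips.
Design strength φR_n = 0.75 × 99.42 = 74.6 kips.

74.6 kips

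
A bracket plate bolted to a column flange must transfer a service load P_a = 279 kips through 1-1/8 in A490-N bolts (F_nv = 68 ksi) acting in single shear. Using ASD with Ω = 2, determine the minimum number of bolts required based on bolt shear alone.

9 bolts

A_b = π·1.125²/4 = 0.994 in².
Per-bolt allowable strength R_n/Ω = 68 × 0.994 × 1 / 2 = 33.8 kips.
n ≥ 279 / 33.8 = 8.255 → use 9 bolts.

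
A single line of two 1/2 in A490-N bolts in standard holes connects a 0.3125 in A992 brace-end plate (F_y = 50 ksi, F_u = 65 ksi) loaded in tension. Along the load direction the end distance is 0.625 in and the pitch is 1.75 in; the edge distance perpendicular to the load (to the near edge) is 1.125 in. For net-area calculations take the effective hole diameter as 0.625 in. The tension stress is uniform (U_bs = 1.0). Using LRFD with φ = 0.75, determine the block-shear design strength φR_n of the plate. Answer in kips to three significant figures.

Shear plane L_v = 0.625 + 1·1.75 = 2.375 in; A_gv = 2.375 × 0.3125 = 0.7422 in².
A_nv = (2.375 − 1.5·0.625) × 0.3125 = 0.4492 in².
A_nt = (1.125 − 0.5·0.625) × 0.3125 = 0.2539 in².
0.6 F_u A_nv = 17.52 kips; 0.6 F_y A_gv = 22.27 kips → shear rupture governs the shear term.
R_n = 17.52 + 1.0 × 65 × 0.2539 = 34.02 kips.
Design strength φR_n = 0.75 × 34.02 = 25.5 kips.

25.5 kips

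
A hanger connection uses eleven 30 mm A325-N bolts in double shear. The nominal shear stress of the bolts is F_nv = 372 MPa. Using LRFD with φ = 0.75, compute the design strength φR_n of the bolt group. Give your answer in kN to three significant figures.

A_b = π × 30² / 4 = 706.9 mm².
R_n = F_nv · A_b · n · n_s = 372 × 706.9 × 11 × 2 / 1000 = 5785 kN.
Design strength φR_n = 0.75 × 5785 = 4340 kN.

4340 kN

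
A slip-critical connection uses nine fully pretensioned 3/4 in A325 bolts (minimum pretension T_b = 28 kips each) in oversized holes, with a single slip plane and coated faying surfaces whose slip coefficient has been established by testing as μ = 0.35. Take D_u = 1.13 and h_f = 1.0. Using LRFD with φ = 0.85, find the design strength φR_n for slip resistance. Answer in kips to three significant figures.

R_n = μ · D_u · h_f · T_b · n_s · n_b = 0.35 × 1.13 × 1.0 × 28 × 1 × 9 = 99.67 kips.
Design strength φR_n = 0.85 × 99.67 = 84.7 kips.

84.7 kips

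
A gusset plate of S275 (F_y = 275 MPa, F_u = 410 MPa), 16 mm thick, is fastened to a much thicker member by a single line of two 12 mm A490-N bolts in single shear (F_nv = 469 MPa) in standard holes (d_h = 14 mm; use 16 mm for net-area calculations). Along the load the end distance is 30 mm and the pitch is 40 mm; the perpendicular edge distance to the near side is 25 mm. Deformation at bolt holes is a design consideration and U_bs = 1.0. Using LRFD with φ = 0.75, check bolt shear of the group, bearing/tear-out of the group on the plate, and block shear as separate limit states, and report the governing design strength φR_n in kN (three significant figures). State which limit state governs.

Bolt shear: A_b = π·12²/4 = 113.1 mm²; R_n = 469 × 113.1 × 2 × 1 / 1000 = 106.1 kN → 0.75 × 106.1 = 79.6 kN.
Bearing: edge l_c = 23, r_n = 181.1 kN; interior l_c = 26, r_n = 188.9 kN; R_n = 181.1 + 1·188.9 = 370 kN → 277 kN.
Block shear: A_gv = 1120, A_nv = 736, A_nt = 272 mm²; R_n = min(0.6F_uA_nv, 0.6F_yA_gv) + U_bs·F_u·A_nt = 292.6 kN → 219 kN.
Bolt shear governs: 79.6 kN.

79.6 kN (bolt shear governs)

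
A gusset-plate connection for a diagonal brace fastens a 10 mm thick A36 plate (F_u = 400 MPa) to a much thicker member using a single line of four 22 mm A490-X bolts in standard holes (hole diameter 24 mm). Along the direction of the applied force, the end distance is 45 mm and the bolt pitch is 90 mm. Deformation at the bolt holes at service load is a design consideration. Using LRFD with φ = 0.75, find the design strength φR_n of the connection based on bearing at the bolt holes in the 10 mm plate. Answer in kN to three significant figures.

594 kN

Per bolt r_n = 1.2 l_c t F_u ≤ 2.4 d t F_u; upper limit = 2.4 × 22 × 10 × 400 / 1000 = 211.2 kN.
Edge bolt: l_c = 45 − 24/2 = 33 mm → 1.2 × 33 × 10 × 400 / 1000 = 158.4 → r_n = 158.4 kN.
Interior bolts: l_c = 90 − 24 = 66 mm → 1.2 × 66 × 10 × 400 / 1000 = 316.8 → r_n = 211.2 kN.
R_n = 1 × 158.4 + 3 × 211.2 = 792 kN.
Design strength φR_n = 0.75 × 792 = 594 kN.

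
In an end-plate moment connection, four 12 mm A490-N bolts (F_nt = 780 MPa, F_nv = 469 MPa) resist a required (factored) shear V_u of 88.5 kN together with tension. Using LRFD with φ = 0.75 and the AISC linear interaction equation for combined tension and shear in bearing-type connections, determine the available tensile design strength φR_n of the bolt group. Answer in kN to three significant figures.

A_b = π·12²/4 = 113.1 mm²; f_rv = 88.5 × 1000 / (4 × 113.1) = 195.6 MPa.
F'_nt = 1.3 F_nt − (F_nt / φF_nv) f_rv = 1.3·780 − (780/(0.75·469))·195.6 = 580.2 MPa, capped at F_nt → F'_nt = 580.2 MPa.
R_n = F'_nt · A_b · n = 580.2 × 113.1 × 4 / 1000 = 262.5 kN.
Design strength φR_n = 0.75 × 262.5 = 197 kN.

197 kN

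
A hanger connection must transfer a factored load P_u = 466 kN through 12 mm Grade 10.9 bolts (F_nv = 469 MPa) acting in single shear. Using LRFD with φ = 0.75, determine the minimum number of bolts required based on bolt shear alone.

12 bolts

A_b = π·12²/4 = 113.1 mm².
Per-bolt design strength φR_n = 0.75 × 469 × 113.1 × 1 / 1000 = 39.78 kN.
n ≥ 466 / 39.78 = 11.71 → use 12 bolts.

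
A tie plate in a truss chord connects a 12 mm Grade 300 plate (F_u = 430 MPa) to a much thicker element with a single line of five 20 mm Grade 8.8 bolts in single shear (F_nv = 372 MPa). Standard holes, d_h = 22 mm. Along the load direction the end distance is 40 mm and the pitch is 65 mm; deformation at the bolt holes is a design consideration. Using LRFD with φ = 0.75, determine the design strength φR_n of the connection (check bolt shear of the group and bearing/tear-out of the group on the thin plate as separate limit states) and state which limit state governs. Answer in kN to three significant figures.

438 kN (bolt shear governs)

Bolt shear: A_b = π·20²/4 = 314.2 mm²; R_n = 372 × 314.2 × 5 × 1 / 1000 = 584.3 kN → 0.75 × 584.3 = 438 kN.
Bearing (1.2 l_c t F_u ≤ 2.4 d t F_u): upper limit = 2.4·20·12·430 / 1000 = 247.7 kN.
  Edge l_c = 40 − 22/2 = 29 → r_n = 179.6 kN; interior l_c = 65 − 22 = 43 → r_n = 247.7 kN.
  R_n,bearing = 1·179.6 + 4·247.7 = 1170 kN → 0.75 × 1170 = 878 kN.
Bolt shear governs: 438 kN.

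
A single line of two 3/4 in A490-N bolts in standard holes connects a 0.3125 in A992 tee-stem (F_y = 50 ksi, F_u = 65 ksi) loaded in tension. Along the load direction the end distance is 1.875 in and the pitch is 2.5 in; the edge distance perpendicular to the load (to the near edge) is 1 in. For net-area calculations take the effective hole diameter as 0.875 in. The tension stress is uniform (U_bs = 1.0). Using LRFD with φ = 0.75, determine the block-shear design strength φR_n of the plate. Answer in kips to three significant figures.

36.6 kips

Shear plane L_v = 1.875 + 1·2.5 = 4.375 in; A_gv = 4.375 × 0.3125 = 1.367 in².
A_nv = (4.375 − 1.5·0.875) × 0.3125 = 0.957 in².
A_nt = (1 − 0.5·0.875) × 0.3125 = 0.1758 in².
0.6 F_u A_nv = 37.32 kips; 0.6 F_y A_gv = 41.02 kips → shear rupture governs the shear term.
R_n = 37.32 + 1.0 × 65 × 0.1758 = 48.75 kips.
Design strength φR_n = 0.75 × 48.75 = 36.6 kips.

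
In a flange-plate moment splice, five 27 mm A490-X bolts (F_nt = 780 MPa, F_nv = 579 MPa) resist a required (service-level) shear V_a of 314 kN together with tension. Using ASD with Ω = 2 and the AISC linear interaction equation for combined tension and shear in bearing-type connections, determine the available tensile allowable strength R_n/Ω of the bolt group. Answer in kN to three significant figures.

1030 kN

A_b = π·27²/4 = 572.6 mm²; f_rv = 314 × 1000 / (5 × 572.6) = 109.7 MPa.
F'_nt = 1.3 F_nt − (Ω F_nt / F_nv) f_rv = 1.3·780 − (2·780/579)·109.7 = 718.5 MPa, capped at F_nt → F'_nt = 718.5 MPa.
R_n = F'_nt · A_b · n = 718.5 × 572.6 × 5 / 1000 = 2057 kN.
Allowable strength R_n/Ω = 2057 / 2 = 1030 kN.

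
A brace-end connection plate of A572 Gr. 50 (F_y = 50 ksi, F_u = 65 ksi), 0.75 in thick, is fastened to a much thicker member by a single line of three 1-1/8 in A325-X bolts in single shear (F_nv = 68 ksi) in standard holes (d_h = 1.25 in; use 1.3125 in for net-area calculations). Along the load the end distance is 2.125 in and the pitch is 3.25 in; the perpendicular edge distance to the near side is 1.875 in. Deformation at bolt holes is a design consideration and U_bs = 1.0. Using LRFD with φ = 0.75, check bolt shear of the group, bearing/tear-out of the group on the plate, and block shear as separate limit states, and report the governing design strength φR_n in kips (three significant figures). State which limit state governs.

152 kips (bolt shear governs)

Bolt shear: A_b = π·1.125²/4 = 0.994 in²; R_n = 68 × 0.994 × 3 × 1 = 202.8 kips → 0.75 × 202.8 = 152 kips.
Bearing: edge l_c = 1.5, r_n = 87.75 kips; interior l_c = 2, r_n = 117 kips; R_n = 87.75 + 2·117 = 321.7 kips → 241 kips.
Block shear: A_gv = 6.469, A_nv = 4.008, A_nt = 0.9141 in²; R_n = min(0.6F_uA_nv, 0.6F_yA_gv) + U_bs·F_u·A_nt = 215.7 kips → 162 kips.
Bolt shear governs: 152 kips.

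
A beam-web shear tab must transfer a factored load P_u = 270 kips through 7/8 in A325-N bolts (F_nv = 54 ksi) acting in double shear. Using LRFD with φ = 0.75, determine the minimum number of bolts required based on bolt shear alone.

6 bolts

A_b = π·0.875²/4 = 0.6013 in².
Per-bolt design strength φR_n = 0.75 × 54 × 0.6013 × 2 = 48.71 kips.
n ≥ 270 / 48.71 = 5.543 → use 6 bolts.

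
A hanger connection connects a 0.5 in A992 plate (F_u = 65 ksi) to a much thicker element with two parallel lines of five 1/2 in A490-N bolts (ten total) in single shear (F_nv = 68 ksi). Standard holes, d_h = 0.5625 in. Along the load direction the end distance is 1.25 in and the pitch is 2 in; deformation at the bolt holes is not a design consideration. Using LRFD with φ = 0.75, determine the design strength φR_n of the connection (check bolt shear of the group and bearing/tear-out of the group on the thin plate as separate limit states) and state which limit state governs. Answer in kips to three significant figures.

100 kips (bolt shear governs)

Bolt shear: A_b = π·0.5²/4 = 0.1963 in²; R_n = 68 × 0.1963 × 10 × 1 = 133.5 kips → 0.75 × 133.5 = 100 kips.
Bearing (1.5 l_c t F_u ≤ 3.0 d t F_u): upper limit = 3.0·0.5·0.5·65 = 48.75 kips.
  Edge l_c = 1.25 − 0.5625/2 = 0.9688 → r_n = 47.23 kips; interior l_c = 2 − 0.5625 = 1.438 → r_n = 48.75 kips.
  R_n,bearing = 2·47.23 + 8·48.75 = 484.5 kips → 0.75 × 484.5 = 363 kips.
Bolt shear governs: 100 kips.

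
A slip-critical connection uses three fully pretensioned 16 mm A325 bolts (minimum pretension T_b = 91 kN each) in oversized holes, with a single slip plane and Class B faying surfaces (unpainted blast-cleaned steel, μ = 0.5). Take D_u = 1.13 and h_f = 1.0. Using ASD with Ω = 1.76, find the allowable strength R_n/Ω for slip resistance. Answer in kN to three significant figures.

R_n = μ · D_u · h_f · T_b · n_s · n_b = 0.5 × 1.13 × 1.0 × 91 × 1 × 3 = 154.2 kN.
Allowable strength R_n/Ω = 154.2 / 1.76 = 87.6 kN.

87.6 kN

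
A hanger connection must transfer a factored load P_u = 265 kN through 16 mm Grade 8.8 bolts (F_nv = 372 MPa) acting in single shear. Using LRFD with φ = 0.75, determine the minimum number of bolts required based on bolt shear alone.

A_b = π·16²/4 = 201.1 mm².
Per-bolt design strength φR_n = 0.75 × 372 × 201.1 × 1 / 1000 = 56.1 kN.
n ≥ 265 / 56.1 = 4.724 → use 5 bolts.

5 bolts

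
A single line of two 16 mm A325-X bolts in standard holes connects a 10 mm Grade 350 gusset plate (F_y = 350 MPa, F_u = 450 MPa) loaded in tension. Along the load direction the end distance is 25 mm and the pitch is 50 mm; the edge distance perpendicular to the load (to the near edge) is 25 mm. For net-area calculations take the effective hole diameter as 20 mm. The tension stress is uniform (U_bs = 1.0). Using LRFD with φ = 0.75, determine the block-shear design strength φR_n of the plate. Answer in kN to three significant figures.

Shear plane L_v = 25 + 1·50 = 75 mm; A_gv = 75 × 10 = 750 mm².
A_nv = (75 − 1.5·20) × 10 = 450 mm².
A_nt = (25 − 0.5·20) × 10 = 150 mm².
0.6 F_u A_nv = 121.5 kN; 0.6 F_y A_gv = 157.5 kN → shear rupture governs the shear term.
R_n = 121.5 + 1.0 × 450 × 150 / 1000 = 189 kN.
Design strength φR_n = 0.75 × 189 = 142 kN.

142 kN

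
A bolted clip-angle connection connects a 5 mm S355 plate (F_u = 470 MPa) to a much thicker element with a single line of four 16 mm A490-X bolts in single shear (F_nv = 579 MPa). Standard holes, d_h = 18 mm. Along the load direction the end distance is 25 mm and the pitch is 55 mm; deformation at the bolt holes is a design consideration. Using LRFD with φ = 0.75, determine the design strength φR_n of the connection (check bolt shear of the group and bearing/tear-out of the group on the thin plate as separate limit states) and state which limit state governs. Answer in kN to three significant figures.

Bolt shear: A_b = π·16²/4 = 201.1 mm²; R_n = 579 × 201.1 × 4 × 1 / 1000 = 465.7 kN → 0.75 × 465.7 = 349 kN.
Bearing (1.2 l_c t F_u ≤ 2.4 d t F_u): upper limit = 2.4·16·5·470 / 1000 = 90.24 kN.
  Edge l_c = 25 − 18/2 = 16 → r_n = 45.12 kN; interior l_c = 55 − 18 = 37 → r_n = 90.24 kN.
  R_n,bearing = 1·45.12 + 3·90.24 = 315.8 kN → 0.75 × 315.8 = 237 kN.
Bearing governs: 237 kN.

237 kN (bearing governs)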